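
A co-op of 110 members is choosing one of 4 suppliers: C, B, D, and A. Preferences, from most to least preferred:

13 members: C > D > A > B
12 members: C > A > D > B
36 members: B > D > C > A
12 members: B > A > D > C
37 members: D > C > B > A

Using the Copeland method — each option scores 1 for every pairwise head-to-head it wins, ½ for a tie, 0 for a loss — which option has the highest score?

D

C: beats B and A; loses to D → score 2.
B: beats A; loses to C and D → score 1.
D: beats C, B, and A → score 3.
A: loses to C, B, and D → score 0.
D has the best pairwise record.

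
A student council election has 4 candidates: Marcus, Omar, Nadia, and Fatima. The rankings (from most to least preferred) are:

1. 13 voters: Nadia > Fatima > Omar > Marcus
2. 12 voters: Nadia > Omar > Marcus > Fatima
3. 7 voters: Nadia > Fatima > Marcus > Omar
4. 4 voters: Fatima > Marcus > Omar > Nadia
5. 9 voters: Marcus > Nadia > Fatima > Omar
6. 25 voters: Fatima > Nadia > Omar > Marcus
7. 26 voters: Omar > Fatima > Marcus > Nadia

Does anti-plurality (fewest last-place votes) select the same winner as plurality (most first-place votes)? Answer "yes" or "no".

Anti-plurality — last-place votes: Marcus 38, Omar 16, Nadia 30, Fatima 12. Winner: Fatima.
Plurality — first-place votes: Marcus 9, Omar 26, Nadia 32, Fatima 29. Winner: Nadia.
The two methods disagree.

no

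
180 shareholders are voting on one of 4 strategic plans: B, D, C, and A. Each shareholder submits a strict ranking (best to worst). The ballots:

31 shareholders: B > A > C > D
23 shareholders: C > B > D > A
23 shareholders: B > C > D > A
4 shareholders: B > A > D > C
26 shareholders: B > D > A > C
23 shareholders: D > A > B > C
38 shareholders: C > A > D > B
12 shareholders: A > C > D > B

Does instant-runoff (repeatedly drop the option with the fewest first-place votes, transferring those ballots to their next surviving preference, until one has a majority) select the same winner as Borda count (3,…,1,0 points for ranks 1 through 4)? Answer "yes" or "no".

yes

Instant-runoff — R1 B 84, D 23, C 61, A 12 (A out); R2 B 84, D 23, C 73 (D out); R3 B 107, C 73 (B winner). Winner: B.
Borda — scores: B 321, D 221, C 284, A 254. Winner: B.
The two methods agree.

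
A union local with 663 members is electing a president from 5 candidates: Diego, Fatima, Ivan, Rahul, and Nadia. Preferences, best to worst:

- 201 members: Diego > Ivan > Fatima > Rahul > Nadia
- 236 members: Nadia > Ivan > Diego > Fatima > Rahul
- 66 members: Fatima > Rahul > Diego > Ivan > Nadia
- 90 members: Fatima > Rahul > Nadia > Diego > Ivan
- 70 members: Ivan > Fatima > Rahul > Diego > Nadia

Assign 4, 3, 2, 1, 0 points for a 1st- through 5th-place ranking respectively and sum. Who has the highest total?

Ivan

Diego: 201·4 + 236·2 + 66·2 + 90·1 + 70·1 = 1568
Fatima: 201·2 + 236·1 + 66·4 + 90·4 + 70·3 = 1472
Ivan: 201·3 + 236·3 + 66·1 + 90·0 + 70·4 = 1657
Rahul: 201·1 + 236·0 + 66·3 + 90·3 + 70·2 = 809
Nadia: 201·0 + 236·4 + 66·0 + 90·2 + 70·0 = 1124
Ivan has the highest Borda score (1657).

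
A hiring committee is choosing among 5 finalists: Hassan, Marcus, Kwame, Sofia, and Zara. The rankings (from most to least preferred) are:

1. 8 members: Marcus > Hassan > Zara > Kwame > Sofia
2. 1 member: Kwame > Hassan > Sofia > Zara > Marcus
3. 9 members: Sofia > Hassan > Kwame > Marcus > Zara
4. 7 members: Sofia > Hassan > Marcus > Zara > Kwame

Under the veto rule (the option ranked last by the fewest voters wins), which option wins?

Last-place votes: Hassan 0, Marcus 1, Kwame 7, Sofia 8, Zara 9.
Hassan is ranked last by the fewest voters, so Hassan wins.

Hassan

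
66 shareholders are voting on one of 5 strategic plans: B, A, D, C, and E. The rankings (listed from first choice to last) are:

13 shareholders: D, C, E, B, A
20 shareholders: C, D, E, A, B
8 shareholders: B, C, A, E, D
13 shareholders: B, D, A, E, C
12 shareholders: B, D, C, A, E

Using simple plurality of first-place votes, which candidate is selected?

B

First-place votes: B 33, A 0, D 13, C 20, E 0.
B has the most first-place votes.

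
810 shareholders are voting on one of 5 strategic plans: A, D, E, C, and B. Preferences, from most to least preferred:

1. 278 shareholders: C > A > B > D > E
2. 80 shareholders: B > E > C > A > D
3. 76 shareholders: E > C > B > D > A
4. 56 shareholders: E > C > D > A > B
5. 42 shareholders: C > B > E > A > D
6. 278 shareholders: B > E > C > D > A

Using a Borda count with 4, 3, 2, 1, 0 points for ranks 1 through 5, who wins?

C

A: 278·3 + 80·1 + 76·0 + 56·1 + 42·1 + 278·0 = 1012
D: 278·1 + 80·0 + 76·1 + 56·2 + 42·0 + 278·1 = 744
E: 278·0 + 80·3 + 76·4 + 56·4 + 42·2 + 278·3 = 1686
C: 278·4 + 80·2 + 76·3 + 56·3 + 42·4 + 278·2 = 2392
B: 278·2 + 80·4 + 76·2 + 56·0 + 42·3 + 278·4 = 2266
C has the highest Borda score (2392).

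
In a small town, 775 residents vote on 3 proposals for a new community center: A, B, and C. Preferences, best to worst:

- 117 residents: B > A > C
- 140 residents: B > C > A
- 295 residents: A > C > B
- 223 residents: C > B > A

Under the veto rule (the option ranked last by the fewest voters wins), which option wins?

Last-place votes: A 363, B 295, C 117.
C is ranked last by the fewest voters, so C wins.

C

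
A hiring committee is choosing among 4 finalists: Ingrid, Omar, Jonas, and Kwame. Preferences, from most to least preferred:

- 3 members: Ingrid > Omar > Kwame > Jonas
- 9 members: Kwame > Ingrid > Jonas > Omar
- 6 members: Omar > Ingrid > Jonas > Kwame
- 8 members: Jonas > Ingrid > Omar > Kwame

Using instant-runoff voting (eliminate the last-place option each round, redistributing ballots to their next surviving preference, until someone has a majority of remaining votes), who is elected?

Round 1: Ingrid 3, Omar 6, Jonas 8, Kwame 9. Eliminate Ingrid.
Round 2: Omar 9, Jonas 8, Kwame 9. Eliminate Jonas.
Round 3: Omar 17, Kwame 9. Omar has a majority.

Omar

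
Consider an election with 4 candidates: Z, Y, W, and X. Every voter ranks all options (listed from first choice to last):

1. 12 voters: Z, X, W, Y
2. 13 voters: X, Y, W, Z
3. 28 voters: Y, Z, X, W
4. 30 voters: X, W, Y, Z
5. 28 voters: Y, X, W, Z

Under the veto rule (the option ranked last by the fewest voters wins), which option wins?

Last-place votes: Z 71, Y 12, W 28, X 0.
X is ranked last by the fewest voters, so X wins.

X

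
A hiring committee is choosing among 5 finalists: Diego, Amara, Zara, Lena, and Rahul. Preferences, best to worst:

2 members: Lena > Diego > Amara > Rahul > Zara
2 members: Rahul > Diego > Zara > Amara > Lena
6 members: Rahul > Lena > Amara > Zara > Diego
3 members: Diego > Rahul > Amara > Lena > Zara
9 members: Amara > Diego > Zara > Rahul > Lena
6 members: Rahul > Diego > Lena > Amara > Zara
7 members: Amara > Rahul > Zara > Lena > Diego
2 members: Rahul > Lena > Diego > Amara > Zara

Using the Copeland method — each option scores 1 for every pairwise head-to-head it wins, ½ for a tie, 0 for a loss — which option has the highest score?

Rahul

Diego: beats Zara and Lena; loses to Amara and Rahul → score 2.
Amara: beats Diego, Zara, and Lena; loses to Rahul → score 3.
Zara: loses to Diego, Amara, Lena, and Rahul → score 0.
Lena: beats Zara; loses to Diego, Amara, and Rahul → score 1.
Rahul: beats Diego, Amara, Zara, and Lena → score 4.
Rahul has the best pairwise record.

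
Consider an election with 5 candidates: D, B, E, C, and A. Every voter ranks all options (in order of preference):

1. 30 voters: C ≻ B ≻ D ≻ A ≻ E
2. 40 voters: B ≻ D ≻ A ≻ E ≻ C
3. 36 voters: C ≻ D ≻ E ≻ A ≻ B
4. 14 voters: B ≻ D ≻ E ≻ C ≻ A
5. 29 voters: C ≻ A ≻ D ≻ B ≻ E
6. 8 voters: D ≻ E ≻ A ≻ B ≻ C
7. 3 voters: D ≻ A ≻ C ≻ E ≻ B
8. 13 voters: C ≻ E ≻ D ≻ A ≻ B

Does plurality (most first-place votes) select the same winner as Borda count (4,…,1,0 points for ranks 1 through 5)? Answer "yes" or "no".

Plurality — first-place votes: D 11, B 54, E 0, C 108, A 0. Winner: C.
Borda — scores: D 458, B 343, E 206, C 452, A 271. Winner: D.
The two methods disagree.

no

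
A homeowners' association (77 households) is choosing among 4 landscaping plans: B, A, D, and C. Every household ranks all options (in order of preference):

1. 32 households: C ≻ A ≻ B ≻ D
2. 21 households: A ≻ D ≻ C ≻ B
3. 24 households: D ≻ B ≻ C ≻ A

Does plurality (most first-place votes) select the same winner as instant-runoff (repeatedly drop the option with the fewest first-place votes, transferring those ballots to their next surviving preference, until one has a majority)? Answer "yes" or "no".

no

Plurality — first-place votes: B 0, A 21, D 24, C 32. Winner: C.
Instant-runoff — R1 B 0, A 21, D 24, C 32 (B out); R2 A 21, D 24, C 32 (A out); R3 D 45, C 32 (D winner). Winner: D.
The two methods disagree.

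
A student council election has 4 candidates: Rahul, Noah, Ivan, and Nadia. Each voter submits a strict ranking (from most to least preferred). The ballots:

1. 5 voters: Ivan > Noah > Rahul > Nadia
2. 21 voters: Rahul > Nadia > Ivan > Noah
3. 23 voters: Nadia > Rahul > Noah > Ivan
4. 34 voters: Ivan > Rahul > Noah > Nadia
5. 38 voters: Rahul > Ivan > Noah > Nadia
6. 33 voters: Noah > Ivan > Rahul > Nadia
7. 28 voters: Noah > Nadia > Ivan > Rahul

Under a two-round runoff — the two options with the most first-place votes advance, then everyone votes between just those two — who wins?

Rahul

Round 1 first-place votes: Rahul 59, Noah 61, Ivan 39, Nadia 23.
Noah and Rahul advance.
Runoff: Noah is preferred to Rahul by 66 voters; Rahul by 116.
Rahul wins the runoff.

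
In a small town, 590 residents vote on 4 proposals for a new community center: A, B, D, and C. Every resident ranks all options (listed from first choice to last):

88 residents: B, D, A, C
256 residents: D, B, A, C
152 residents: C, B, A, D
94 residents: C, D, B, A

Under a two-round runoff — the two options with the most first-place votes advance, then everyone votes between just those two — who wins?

D

Round 1 first-place votes: A 0, B 88, D 256, C 246.
D and C advance.
Runoff: D is preferred to C by 344 voters; C by 246.
D wins the runoff.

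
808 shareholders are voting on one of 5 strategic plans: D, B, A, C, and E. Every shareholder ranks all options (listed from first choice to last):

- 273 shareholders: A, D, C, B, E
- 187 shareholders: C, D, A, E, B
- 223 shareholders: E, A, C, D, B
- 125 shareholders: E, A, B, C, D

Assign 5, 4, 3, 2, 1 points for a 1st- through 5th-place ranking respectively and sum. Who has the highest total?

D: 273·4 + 187·4 + 223·2 + 125·1 = 2411
B: 273·2 + 187·1 + 223·1 + 125·3 = 1331
A: 273·5 + 187·3 + 223·4 + 125·4 = 3318
C: 273·3 + 187·5 + 223·3 + 125·2 = 2673
E: 273·1 + 187·2 + 223·5 + 125·5 = 2387
A has the highest Borda score (3318).

A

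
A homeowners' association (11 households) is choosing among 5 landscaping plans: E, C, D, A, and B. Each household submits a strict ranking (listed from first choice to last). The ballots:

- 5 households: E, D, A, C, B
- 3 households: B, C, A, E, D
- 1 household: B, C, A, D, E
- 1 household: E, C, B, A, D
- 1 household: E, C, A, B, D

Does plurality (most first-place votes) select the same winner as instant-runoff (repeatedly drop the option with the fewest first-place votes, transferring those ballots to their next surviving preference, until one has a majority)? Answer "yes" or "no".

Plurality — first-place votes: E 7, C 0, D 0, A 0, B 4. Winner: E.
Instant-runoff — R1 E 7, C 0, D 0, A 0, B 4 (E winner). Winner: E.
The two methods agree.

yes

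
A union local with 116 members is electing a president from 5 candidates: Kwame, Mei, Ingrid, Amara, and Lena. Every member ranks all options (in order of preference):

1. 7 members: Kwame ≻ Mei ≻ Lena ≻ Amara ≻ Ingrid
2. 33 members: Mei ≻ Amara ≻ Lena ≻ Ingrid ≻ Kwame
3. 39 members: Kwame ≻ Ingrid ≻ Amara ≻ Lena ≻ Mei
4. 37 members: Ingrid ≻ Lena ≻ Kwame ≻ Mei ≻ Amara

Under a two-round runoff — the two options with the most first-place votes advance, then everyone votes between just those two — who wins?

Ingrid

Round 1 first-place votes: Kwame 46, Mei 33, Ingrid 37, Amara 0, Lena 0.
Kwame and Ingrid advance.
Runoff: Kwame is preferred to Ingrid by 46 voters; Ingrid by 70.
Ingrid wins the runoff.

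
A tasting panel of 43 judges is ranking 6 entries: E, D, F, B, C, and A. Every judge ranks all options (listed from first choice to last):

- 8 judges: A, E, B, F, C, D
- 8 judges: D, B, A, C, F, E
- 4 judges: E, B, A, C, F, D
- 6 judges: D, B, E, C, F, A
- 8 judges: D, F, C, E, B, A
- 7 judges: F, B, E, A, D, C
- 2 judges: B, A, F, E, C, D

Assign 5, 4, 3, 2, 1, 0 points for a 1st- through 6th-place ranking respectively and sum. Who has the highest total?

B

E: 8·4 + 8·0 + 4·5 + 6·3 + 8·2 + 7·3 + 2·2 = 111
D: 8·0 + 8·5 + 4·0 + 6·5 + 8·5 + 7·1 + 2·0 = 117
F: 8·2 + 8·1 + 4·1 + 6·1 + 8·4 + 7·5 + 2·3 = 107
B: 8·3 + 8·4 + 4·4 + 6·4 + 8·1 + 7·4 + 2·5 = 142
C: 8·1 + 8·2 + 4·2 + 6·2 + 8·3 + 7·0 + 2·1 = 70
A: 8·5 + 8·3 + 4·3 + 6·0 + 8·0 + 7·2 + 2·4 = 98
B has the highest Borda score (142).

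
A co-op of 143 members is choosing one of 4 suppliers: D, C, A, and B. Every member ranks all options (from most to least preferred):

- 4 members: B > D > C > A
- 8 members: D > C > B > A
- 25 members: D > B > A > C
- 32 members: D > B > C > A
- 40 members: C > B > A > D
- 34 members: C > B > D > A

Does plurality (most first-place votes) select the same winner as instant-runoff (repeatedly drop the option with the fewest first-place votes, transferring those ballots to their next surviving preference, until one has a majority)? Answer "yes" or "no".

yes

Plurality — first-place votes: D 65, C 74, A 0, B 4. Winner: C.
Instant-runoff — R1 D 65, C 74, A 0, B 4 (C winner). Winner: C.
The two methods agree.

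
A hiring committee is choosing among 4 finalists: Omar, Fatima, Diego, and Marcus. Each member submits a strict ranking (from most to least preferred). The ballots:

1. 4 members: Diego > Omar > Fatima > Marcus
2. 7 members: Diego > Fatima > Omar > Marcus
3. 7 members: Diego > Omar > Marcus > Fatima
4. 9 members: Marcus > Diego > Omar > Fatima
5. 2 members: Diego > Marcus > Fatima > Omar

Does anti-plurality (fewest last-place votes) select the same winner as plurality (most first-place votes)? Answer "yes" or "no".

yes

Anti-plurality — last-place votes: Omar 2, Fatima 16, Diego 0, Marcus 11. Winner: Diego.
Plurality — first-place votes: Omar 0, Fatima 0, Diego 20, Marcus 9. Winner: Diego.
The two methods agree.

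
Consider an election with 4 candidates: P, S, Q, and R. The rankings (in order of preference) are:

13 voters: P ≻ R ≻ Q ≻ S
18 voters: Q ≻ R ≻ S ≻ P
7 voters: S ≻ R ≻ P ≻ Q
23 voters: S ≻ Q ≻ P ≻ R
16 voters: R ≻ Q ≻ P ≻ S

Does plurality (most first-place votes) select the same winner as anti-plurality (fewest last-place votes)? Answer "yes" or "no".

Plurality — first-place votes: P 13, S 30, Q 18, R 16. Winner: S.
Anti-plurality — last-place votes: P 18, S 29, Q 7, R 23. Winner: Q.
The two methods disagree.

no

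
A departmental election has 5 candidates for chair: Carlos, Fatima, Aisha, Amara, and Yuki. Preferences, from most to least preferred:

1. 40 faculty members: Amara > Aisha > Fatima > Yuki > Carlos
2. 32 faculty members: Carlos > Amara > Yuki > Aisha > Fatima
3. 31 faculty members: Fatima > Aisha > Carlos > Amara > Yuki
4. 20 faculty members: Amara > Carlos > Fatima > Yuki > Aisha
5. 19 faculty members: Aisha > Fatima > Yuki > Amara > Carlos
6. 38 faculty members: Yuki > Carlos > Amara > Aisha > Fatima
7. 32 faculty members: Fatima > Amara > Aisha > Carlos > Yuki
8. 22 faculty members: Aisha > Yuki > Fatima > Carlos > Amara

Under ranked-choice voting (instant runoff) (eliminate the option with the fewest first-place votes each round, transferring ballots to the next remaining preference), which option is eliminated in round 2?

Round 1: Carlos 32, Fatima 63, Aisha 41, Amara 60, Yuki 38. Eliminate Carlos.
Round 2: Fatima 63, Aisha 41, Amara 92, Yuki 38. Eliminate Yuki.

Yuki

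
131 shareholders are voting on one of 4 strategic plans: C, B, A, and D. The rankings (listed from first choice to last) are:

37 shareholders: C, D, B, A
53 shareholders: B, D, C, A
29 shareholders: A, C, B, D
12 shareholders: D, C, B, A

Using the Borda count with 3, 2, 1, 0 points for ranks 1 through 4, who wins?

C: 37·3 + 53·1 + 29·2 + 12·2 = 246
B: 37·1 + 53·3 + 29·1 + 12·1 = 237
A: 37·0 + 53·0 + 29·3 + 12·0 = 87
D: 37·2 + 53·2 + 29·0 + 12·3 = 216
C has the highest Borda score (246).

C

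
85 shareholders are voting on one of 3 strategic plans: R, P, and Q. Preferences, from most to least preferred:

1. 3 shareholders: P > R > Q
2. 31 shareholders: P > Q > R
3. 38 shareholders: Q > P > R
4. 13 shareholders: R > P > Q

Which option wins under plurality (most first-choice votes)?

Q

First-place votes: R 13, P 34, Q 38.
Q has the most first-place votes.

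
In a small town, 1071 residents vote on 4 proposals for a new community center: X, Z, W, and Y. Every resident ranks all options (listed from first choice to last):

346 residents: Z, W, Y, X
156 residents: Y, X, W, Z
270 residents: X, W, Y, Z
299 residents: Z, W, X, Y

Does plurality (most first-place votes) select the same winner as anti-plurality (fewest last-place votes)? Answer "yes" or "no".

Plurality — first-place votes: X 270, Z 645, W 0, Y 156. Winner: Z.
Anti-plurality — last-place votes: X 346, Z 426, W 0, Y 299. Winner: W.
The two methods disagree.

no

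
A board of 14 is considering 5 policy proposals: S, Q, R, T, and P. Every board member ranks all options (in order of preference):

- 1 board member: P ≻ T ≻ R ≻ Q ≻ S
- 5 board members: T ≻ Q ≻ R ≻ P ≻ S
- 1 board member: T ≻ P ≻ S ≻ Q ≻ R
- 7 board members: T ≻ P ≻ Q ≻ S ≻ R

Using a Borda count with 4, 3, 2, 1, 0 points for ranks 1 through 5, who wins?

S: 1·0 + 5·0 + 1·2 + 7·1 = 9
Q: 1·1 + 5·3 + 1·1 + 7·2 = 31
R: 1·2 + 5·2 + 1·0 + 7·0 = 12
T: 1·3 + 5·4 + 1·4 + 7·4 = 55
P: 1·4 + 5·1 + 1·3 + 7·3 = 33
T has the highest Borda score (55).

T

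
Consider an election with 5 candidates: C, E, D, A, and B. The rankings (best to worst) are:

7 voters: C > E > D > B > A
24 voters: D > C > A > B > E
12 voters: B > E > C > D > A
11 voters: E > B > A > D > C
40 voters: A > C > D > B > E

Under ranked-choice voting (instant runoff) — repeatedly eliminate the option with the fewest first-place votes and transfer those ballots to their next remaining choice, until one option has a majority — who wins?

A

Round 1: C 7, E 11, D 24, A 40, B 12. Eliminate C.
Round 2: E 18, D 24, A 40, B 12. Eliminate B.
Round 3: E 30, D 24, A 40. Eliminate D.
Round 4: E 30, A 64. A has a majority.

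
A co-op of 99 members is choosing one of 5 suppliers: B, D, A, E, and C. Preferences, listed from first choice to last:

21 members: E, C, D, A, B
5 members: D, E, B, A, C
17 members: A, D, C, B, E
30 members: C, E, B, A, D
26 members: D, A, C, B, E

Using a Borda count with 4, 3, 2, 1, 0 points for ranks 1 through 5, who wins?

B: 21·0 + 5·2 + 17·1 + 30·2 + 26·1 = 113
D: 21·2 + 5·4 + 17·3 + 30·0 + 26·4 = 217
A: 21·1 + 5·1 + 17·4 + 30·1 + 26·3 = 202
E: 21·4 + 5·3 + 17·0 + 30·3 + 26·0 = 189
C: 21·3 + 5·0 + 17·2 + 30·4 + 26·2 = 269
C has the highest Borda score (269).

C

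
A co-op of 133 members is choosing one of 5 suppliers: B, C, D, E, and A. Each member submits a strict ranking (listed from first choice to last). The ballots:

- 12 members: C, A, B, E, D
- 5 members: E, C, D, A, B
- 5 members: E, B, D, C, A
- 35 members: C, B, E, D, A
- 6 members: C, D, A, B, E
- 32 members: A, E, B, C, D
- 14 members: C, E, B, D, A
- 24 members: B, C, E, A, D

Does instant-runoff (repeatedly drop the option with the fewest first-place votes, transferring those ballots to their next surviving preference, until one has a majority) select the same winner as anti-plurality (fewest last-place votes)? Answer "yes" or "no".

Instant-runoff — R1 B 24, C 67, D 0, E 10, A 32 (C winner). Winner: C.
Anti-plurality — last-place votes: B 5, C 0, D 68, E 6, A 54. Winner: C.
The two methods agree.

yes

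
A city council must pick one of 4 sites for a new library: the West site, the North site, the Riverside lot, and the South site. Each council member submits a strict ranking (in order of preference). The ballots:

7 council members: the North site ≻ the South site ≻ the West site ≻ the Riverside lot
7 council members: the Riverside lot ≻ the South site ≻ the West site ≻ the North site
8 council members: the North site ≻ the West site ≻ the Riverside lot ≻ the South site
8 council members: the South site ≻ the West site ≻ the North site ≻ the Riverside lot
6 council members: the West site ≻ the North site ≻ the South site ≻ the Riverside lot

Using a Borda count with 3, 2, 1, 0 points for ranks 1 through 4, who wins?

the North site

the West site: 7·1 + 7·1 + 8·2 + 8·2 + 6·3 = 64
the North site: 7·3 + 7·0 + 8·3 + 8·1 + 6·2 = 65
the Riverside lot: 7·0 + 7·3 + 8·1 + 8·0 + 6·0 = 29
the South site: 7·2 + 7·2 + 8·0 + 8·3 + 6·1 = 58
the North site has the highest Borda score (65).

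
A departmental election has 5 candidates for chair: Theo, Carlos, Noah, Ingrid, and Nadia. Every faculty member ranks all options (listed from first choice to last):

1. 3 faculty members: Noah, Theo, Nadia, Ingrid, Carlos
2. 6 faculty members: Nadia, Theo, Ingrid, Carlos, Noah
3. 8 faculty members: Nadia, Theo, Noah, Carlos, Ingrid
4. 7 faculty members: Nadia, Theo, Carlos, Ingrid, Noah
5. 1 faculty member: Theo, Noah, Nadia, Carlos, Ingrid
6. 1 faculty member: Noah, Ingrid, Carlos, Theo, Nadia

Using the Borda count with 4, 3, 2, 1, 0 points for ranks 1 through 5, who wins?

Nadia

Theo: 3·3 + 6·3 + 8·3 + 7·3 + 1·4 + 1·1 = 77
Carlos: 3·0 + 6·1 + 8·1 + 7·2 + 1·1 + 1·2 = 31
Noah: 3·4 + 6·0 + 8·2 + 7·0 + 1·3 + 1·4 = 35
Ingrid: 3·1 + 6·2 + 8·0 + 7·1 + 1·0 + 1·3 = 25
Nadia: 3·2 + 6·4 + 8·4 + 7·4 + 1·2 + 1·0 = 92
Nadia has the highest Borda score (92).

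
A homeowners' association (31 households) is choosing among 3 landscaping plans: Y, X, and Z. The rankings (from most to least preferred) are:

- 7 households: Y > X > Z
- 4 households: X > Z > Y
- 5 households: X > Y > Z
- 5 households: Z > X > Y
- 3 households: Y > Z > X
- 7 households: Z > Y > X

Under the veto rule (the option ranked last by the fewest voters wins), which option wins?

Y

Last-place votes: Y 9, X 10, Z 12.
Y is ranked last by the fewest voters, so Y wins.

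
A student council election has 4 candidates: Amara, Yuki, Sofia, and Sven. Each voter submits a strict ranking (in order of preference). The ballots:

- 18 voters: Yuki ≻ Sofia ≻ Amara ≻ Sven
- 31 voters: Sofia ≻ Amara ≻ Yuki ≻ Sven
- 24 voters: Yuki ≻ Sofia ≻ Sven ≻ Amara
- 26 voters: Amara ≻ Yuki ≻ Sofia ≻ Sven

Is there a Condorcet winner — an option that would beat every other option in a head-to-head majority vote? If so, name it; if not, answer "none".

none

Checking pairwise contests:
Sofia beats Amara 73–26.
Amara beats Yuki 57–42.
Yuki beats Sofia 68–31.
Amara beats Sven 75–24.
Every option loses at least one head-to-head, so there is no Condorcet winner.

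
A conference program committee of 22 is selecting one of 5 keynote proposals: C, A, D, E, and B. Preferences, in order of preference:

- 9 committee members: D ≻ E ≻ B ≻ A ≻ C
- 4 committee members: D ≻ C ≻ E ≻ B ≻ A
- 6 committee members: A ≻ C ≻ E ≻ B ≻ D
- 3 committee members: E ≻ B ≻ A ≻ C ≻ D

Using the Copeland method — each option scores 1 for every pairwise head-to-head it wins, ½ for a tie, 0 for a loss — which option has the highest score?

D

C: loses to A, D, E, and B → score 0.
A: beats C; loses to D, E, and B → score 1.
D: beats C, A, E, and B → score 4.
E: beats C, A, and B; loses to D → score 3.
B: beats C and A; loses to D and E → score 2.
D has the best pairwise record.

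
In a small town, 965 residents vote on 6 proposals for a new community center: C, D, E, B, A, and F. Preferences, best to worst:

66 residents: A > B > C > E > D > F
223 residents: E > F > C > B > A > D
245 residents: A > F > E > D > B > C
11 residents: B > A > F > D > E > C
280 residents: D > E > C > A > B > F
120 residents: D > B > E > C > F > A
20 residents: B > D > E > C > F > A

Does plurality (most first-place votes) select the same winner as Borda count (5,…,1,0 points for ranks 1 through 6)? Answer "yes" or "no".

no

Plurality — first-place votes: C 0, D 400, E 223, B 31, A 311, F 0. Winner: D.
Borda — scores: C 1987, D 2658, E 3533, B 1870, A 2382, F 2045. Winner: E.
The two methods disagree.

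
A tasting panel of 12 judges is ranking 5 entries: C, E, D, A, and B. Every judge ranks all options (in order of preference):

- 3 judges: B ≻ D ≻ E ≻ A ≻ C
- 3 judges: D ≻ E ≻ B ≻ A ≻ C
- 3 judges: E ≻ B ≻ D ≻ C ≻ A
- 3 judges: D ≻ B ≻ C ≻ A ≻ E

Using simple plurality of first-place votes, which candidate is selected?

First-place votes: C 0, E 3, D 6, A 0, B 3.
D has the most first-place votes.

D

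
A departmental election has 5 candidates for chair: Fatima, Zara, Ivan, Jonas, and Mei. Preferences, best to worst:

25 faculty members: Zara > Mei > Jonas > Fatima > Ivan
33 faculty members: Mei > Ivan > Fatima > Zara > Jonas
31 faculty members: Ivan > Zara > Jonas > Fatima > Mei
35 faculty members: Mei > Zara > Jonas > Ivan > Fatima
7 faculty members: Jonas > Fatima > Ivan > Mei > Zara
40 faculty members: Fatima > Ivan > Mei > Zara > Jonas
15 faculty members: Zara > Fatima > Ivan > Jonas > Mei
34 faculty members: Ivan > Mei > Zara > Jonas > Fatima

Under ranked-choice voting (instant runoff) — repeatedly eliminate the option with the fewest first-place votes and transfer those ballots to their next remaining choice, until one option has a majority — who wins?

Round 1: Fatima 40, Zara 40, Ivan 65, Jonas 7, Mei 68. Eliminate Jonas.
Round 2: Fatima 47, Zara 40, Ivan 65, Mei 68. Eliminate Zara.
Round 3: Fatima 62, Ivan 65, Mei 93. Eliminate Fatima.
Round 4: Ivan 127, Mei 93. Ivan has a majority.

Ivan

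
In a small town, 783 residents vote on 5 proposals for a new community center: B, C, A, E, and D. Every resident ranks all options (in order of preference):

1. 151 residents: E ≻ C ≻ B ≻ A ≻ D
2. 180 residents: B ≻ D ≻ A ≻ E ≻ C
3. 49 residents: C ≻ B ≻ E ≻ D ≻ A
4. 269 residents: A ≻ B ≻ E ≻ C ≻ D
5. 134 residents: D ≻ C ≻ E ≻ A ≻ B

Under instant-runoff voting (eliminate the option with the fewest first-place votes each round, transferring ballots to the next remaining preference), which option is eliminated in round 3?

B

Round 1: B 180, C 49, A 269, E 151, D 134. Eliminate C.
Round 2: B 229, A 269, E 151, D 134. Eliminate D.
Round 3: B 229, A 269, E 285. Eliminate B.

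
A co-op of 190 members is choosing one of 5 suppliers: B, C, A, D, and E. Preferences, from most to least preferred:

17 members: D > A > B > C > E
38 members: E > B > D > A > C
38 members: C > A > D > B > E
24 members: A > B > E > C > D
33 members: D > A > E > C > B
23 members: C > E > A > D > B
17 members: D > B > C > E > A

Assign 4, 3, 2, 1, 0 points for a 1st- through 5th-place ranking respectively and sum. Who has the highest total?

A

B: 17·2 + 38·3 + 38·1 + 24·3 + 33·0 + 23·0 + 17·3 = 309
C: 17·1 + 38·0 + 38·4 + 24·1 + 33·1 + 23·4 + 17·2 = 352
A: 17·3 + 38·1 + 38·3 + 24·4 + 33·3 + 23·2 + 17·0 = 444
D: 17·4 + 38·2 + 38·2 + 24·0 + 33·4 + 23·1 + 17·4 = 443
E: 17·0 + 38·4 + 38·0 + 24·2 + 33·2 + 23·3 + 17·1 = 352
A has the highest Borda score (444).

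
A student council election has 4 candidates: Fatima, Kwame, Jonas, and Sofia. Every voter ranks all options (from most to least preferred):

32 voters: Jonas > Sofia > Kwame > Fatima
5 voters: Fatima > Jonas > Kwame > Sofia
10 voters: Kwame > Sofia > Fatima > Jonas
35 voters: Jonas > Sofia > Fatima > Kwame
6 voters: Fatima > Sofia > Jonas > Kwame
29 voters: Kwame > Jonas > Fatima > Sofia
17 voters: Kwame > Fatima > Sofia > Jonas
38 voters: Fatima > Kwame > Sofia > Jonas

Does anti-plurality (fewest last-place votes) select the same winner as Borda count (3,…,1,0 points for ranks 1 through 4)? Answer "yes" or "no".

no

Anti-plurality — last-place votes: Fatima 32, Kwame 41, Jonas 65, Sofia 34. Winner: Fatima.
Borda — scores: Fatima 255, Kwame 281, Jonas 275, Sofia 221. Winner: Kwame.
The two methods disagree.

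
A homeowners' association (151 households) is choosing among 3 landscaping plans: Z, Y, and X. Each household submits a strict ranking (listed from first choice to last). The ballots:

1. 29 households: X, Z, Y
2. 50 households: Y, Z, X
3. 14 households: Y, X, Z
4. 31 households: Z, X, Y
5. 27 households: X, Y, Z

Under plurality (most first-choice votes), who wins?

First-place votes: Z 31, Y 64, X 56.
Y has the most first-place votes.

Y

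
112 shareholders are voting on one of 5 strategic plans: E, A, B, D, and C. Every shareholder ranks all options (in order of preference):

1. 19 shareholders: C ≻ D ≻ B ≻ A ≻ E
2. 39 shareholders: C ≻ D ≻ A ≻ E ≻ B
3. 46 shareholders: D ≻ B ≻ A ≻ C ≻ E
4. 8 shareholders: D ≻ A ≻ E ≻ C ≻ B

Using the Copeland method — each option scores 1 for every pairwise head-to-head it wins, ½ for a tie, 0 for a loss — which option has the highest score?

C

E: loses to A, B, D, and C → score 0.
A: beats E; loses to B, D, and C → score 1.
B: beats E and A; loses to D and C → score 2.
D: beats E, A, and B; loses to C → score 3.
C: beats E, A, B, and D → score 4.
C has the best pairwise record.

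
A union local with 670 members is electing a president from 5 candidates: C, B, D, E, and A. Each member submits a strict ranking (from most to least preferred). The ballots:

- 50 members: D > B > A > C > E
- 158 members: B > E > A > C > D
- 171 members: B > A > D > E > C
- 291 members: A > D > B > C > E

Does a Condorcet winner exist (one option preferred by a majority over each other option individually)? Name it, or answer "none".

none

Checking pairwise contests:
B beats C 670–0.
D beats B 341–329.
A beats D 620–50.
C beats E 341–329.
B beats A 379–291.
Every option loses at least one head-to-head, so there is no Condorcet winner.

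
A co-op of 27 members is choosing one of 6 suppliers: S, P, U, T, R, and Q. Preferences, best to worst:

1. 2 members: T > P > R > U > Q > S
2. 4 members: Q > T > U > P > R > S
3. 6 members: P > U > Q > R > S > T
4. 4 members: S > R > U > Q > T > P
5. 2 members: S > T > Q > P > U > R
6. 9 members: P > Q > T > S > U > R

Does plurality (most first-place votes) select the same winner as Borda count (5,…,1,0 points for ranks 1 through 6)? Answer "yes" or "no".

yes

Plurality — first-place votes: S 6, P 15, U 0, T 2, R 0, Q 4. Winner: P.
Borda — scores: S 54, P 95, U 63, T 65, R 38, Q 90. Winner: P.
The two methods agree.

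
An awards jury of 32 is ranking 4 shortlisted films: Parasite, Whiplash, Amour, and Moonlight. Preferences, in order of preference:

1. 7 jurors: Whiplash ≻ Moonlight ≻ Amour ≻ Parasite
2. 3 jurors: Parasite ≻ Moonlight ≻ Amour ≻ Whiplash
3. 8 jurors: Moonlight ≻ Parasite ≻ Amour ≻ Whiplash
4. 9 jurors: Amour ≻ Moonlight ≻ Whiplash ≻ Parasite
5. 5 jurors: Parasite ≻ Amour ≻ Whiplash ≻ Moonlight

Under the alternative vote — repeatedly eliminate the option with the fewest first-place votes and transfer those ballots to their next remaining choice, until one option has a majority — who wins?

Moonlight

Round 1: Parasite 8, Whiplash 7, Amour 9, Moonlight 8. Eliminate Whiplash.
Round 2: Parasite 8, Amour 9, Moonlight 15. Eliminate Parasite.
Round 3: Amour 14, Moonlight 18. Moonlight has a majority.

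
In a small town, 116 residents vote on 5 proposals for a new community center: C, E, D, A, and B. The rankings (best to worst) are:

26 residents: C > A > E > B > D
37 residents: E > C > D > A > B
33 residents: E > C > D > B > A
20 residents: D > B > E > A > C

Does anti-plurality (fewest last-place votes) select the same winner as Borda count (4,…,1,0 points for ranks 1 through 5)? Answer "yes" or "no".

yes

Anti-plurality — last-place votes: C 20, E 0, D 26, A 33, B 37. Winner: E.
Borda — scores: C 314, E 372, D 220, A 135, B 119. Winner: E.
The two methods agree.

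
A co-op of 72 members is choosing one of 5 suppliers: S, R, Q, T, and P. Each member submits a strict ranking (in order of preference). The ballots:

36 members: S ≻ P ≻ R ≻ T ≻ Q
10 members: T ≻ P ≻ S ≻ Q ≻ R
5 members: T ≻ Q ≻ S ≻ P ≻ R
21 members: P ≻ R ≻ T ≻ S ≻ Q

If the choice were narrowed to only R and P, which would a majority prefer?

Voters preferring R to P: 0; preferring P to R: 72.
P wins the head-to-head.

P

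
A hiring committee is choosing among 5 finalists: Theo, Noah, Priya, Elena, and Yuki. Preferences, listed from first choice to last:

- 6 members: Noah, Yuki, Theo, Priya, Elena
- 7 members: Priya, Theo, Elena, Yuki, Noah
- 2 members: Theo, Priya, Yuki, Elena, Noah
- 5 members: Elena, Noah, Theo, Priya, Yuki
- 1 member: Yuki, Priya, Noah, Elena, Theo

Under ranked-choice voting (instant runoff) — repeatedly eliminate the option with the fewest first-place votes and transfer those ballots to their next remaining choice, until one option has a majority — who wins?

Noah

Round 1: Theo 2, Noah 6, Priya 7, Elena 5, Yuki 1. Eliminate Yuki.
Round 2: Theo 2, Noah 6, Priya 8, Elena 5. Eliminate Theo.
Round 3: Noah 6, Priya 10, Elena 5. Eliminate Elena.
Round 4: Noah 11, Priya 10. Noah has a majority.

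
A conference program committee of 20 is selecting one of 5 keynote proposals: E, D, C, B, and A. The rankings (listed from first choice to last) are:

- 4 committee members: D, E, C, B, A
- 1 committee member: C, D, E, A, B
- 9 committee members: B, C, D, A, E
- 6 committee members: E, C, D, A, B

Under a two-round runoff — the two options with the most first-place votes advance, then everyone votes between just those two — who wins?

Round 1 first-place votes: E 6, D 4, C 1, B 9, A 0.
B and E advance.
Runoff: B is preferred to E by 9 voters; E by 11.
E wins the runoff.

E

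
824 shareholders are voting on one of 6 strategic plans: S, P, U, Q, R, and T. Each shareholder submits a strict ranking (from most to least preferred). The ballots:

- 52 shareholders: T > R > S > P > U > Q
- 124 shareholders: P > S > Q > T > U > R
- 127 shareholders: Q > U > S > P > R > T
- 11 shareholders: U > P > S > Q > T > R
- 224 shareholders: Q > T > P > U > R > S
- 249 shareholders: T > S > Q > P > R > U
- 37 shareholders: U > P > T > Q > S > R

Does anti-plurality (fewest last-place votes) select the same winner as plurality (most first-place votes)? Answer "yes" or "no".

Anti-plurality — last-place votes: S 224, P 0, U 249, Q 52, R 172, T 127. Winner: P.
Plurality — first-place votes: S 0, P 124, U 48, Q 351, R 0, T 301. Winner: Q.
The two methods disagree.

no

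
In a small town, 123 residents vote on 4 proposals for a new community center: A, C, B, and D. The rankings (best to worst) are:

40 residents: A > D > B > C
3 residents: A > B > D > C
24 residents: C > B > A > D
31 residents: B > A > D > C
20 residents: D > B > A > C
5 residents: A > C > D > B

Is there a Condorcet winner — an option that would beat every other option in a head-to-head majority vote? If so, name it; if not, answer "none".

Checking pairwise contests:
B beats A 75–48.
A beats C 99–24.
D beats B 65–58.
A beats D 103–20.
Every option loses at least one head-to-head, so there is no Condorcet winner.

none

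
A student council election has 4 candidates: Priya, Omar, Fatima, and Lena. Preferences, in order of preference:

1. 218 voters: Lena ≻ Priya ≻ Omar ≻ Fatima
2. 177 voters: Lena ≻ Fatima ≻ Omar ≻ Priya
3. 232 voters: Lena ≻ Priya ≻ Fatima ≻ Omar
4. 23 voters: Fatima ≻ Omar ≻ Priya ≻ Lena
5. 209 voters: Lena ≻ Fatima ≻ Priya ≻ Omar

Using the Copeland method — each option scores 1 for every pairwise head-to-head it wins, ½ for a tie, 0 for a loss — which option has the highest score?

Priya: beats Omar and Fatima; loses to Lena → score 2.
Omar: loses to Priya, Fatima, and Lena → score 0.
Fatima: beats Omar; loses to Priya and Lena → score 1.
Lena: beats Priya, Omar, and Fatima → score 3.
Lena has the best pairwise record.

Lena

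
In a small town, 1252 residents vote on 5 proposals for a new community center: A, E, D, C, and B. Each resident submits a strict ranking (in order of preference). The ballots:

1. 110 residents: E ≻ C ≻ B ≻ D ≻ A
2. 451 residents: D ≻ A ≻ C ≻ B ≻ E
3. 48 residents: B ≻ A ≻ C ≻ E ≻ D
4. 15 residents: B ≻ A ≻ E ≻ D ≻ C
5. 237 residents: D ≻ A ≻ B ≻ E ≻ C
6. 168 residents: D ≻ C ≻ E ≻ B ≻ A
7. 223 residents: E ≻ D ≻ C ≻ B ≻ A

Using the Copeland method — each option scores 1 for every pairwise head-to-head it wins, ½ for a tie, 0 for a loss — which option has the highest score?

D

A: beats E, C, and B; loses to D → score 3.
E: loses to A, D, C, and B → score 0.
D: beats A, E, C, and B → score 4.
C: beats E and B; loses to A and D → score 2.
B: beats E; loses to A, D, and C → score 1.
D has the best pairwise record.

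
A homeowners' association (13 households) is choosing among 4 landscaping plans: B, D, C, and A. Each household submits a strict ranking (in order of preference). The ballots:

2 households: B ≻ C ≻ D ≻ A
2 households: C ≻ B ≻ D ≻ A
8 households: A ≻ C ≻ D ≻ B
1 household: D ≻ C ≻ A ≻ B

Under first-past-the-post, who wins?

First-place votes: B 2, D 1, C 2, A 8.
A has the most first-place votes.

A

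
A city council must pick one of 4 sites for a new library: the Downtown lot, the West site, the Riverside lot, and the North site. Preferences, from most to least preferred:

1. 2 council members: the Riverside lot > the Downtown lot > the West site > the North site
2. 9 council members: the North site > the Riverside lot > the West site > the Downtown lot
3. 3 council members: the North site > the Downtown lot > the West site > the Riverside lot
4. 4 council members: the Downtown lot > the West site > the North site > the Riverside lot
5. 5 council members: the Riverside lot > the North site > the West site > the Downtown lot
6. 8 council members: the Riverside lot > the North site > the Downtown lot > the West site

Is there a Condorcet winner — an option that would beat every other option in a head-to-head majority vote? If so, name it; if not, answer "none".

the North site

the North site vs the Downtown lot: 25–6 for the North site.
the North site vs the West site: 25–6 for the North site.
the North site vs the Riverside lot: 16–15 for the North site.
the North site beats every other option head-to-head.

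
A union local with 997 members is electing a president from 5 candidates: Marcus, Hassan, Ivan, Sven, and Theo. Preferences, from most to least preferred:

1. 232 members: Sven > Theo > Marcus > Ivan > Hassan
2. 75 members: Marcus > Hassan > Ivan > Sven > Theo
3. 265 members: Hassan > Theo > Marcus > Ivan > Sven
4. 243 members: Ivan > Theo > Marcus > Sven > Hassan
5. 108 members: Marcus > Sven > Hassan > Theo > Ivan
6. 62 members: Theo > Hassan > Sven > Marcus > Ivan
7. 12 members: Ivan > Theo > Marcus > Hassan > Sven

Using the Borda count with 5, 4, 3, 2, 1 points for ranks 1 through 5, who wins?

Marcus: 232·3 + 75·5 + 265·3 + 243·3 + 108·5 + 62·2 + 12·3 = 3295
Hassan: 232·1 + 75·4 + 265·5 + 243·1 + 108·3 + 62·4 + 12·2 = 2696
Ivan: 232·2 + 75·3 + 265·2 + 243·5 + 108·1 + 62·1 + 12·5 = 2664
Sven: 232·5 + 75·2 + 265·1 + 243·2 + 108·4 + 62·3 + 12·1 = 2691
Theo: 232·4 + 75·1 + 265·4 + 243·4 + 108·2 + 62·5 + 12·4 = 3609
Theo has the highest Borda score (3609).

Theo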